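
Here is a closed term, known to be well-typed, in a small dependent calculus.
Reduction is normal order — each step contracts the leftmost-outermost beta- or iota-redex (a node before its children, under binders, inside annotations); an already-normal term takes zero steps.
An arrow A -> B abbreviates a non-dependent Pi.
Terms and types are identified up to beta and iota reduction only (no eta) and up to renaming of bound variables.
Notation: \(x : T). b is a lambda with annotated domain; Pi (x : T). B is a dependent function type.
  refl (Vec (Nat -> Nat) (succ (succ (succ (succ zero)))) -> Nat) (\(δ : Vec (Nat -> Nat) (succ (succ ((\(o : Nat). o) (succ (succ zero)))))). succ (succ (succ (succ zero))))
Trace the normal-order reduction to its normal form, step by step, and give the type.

normal-order reduction sequence:
  refl (Vec (Nat -> Nat) (succ (succ (succ (succ zero)))) -> Nat) (\(δ : Vec (Nat -> Nat) (succ (succ ((\(o : Nat). o) (succ (succ zero)))))). succ (succ (succ (succ zero))))
  ~> refl (Vec (Nat -> Nat) (succ (succ (succ (succ zero)))) -> Nat) (\(δ : Vec (Nat -> Nat) (succ (succ (succ (succ zero))))). succ (succ (succ (succ zero))))
the term's type:
  Eq (Vec (Nat -> Nat) (succ (succ (succ (succ zero)))) -> Nat) (\(δ : Vec (Nat -> Nat) (succ (succ (succ (succ zero))))). succ (succ (succ (succ zero)))) (\(o : Vec (Nat -> Nat) (succ (succ (succ (succ zero))))). succ (succ (succ (succ zero))))


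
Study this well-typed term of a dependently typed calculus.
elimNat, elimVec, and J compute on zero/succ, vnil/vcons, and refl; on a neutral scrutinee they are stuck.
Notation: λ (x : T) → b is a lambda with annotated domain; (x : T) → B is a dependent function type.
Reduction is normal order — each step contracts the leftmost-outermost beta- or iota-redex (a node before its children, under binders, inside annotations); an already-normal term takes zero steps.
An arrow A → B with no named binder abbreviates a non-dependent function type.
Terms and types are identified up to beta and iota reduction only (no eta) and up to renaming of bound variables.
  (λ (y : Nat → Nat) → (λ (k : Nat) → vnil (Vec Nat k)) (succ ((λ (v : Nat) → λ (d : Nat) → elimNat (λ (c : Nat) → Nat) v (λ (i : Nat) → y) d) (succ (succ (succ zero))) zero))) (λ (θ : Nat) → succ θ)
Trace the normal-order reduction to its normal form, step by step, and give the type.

normal-order reduction:
  (λ (y : Nat → Nat) → (λ (k : Nat) → vnil (Vec Nat k)) (succ ((λ (v : Nat) → λ (d : Nat) → elimNat (λ (c : Nat) → Nat) v (λ (i : Nat) → y) d) (succ (succ (succ zero))) zero))) (λ (θ : Nat) → succ θ)
  ~> (λ (y : Nat) → vnil (Vec Nat y)) (succ ((λ (k : Nat) → λ (v : Nat) → elimNat (λ (d : Nat) → Nat) k (λ (c : Nat) → λ (i : Nat) → succ i) v) (succ (succ (succ zero))) zero))
  ~> vnil (Vec Nat (succ ((λ (y : Nat) → λ (k : Nat) → elimNat (λ (v : Nat) → Nat) y (λ (d : Nat) → λ (c : Nat) → succ c) k) (succ (succ (succ zero))) zero)))
  ~> vnil (Vec Nat (succ ((λ (y : Nat) → elimNat (λ (k : Nat) → Nat) (succ (succ (succ zero))) (λ (v : Nat) → λ (d : Nat) → succ d) y) zero)))
  ~> vnil (Vec Nat (succ (elimNat (λ (y : Nat) → Nat) (succ (succ (succ zero))) (λ (k : Nat) → λ (v : Nat) → succ v) zero)))
  ~> vnil (Vec Nat (succ (succ (succ (succ zero)))))
inferred type:
  Vec (Vec Nat (succ (succ (succ (succ zero))))) zero


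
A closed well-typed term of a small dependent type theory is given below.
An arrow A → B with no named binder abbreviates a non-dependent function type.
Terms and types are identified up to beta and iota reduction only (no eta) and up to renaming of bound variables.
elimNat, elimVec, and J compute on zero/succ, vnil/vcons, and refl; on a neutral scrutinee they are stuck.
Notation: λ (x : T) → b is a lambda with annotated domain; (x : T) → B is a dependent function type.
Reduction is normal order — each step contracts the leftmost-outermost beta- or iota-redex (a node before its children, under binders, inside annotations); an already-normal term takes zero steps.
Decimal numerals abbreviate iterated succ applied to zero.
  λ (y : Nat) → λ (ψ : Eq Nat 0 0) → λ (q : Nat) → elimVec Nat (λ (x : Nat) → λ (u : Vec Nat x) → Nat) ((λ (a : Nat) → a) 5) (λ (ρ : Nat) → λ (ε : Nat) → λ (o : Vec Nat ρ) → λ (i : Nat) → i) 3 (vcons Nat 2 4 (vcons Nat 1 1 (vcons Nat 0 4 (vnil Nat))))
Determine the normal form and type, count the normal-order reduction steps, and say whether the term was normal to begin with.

resulting normal form:
  λ (y : Nat) → λ (ψ : Eq Nat 0 0) → λ (q : Nat) → 5
inferred type:
  Nat → Eq Nat 0 0 → Nat → Nat
reduction steps (normal order): 17
started in normal form: no
first contracted redex: an elimVec iota-redex


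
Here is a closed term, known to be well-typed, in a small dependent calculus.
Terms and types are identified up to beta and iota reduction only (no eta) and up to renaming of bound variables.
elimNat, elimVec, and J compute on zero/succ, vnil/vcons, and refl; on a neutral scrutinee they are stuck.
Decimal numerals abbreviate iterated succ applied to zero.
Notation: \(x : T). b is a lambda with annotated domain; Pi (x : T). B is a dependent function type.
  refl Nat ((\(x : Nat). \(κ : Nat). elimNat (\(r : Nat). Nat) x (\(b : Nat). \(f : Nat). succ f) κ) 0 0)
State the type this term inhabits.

type:
  Eq Nat 0 0


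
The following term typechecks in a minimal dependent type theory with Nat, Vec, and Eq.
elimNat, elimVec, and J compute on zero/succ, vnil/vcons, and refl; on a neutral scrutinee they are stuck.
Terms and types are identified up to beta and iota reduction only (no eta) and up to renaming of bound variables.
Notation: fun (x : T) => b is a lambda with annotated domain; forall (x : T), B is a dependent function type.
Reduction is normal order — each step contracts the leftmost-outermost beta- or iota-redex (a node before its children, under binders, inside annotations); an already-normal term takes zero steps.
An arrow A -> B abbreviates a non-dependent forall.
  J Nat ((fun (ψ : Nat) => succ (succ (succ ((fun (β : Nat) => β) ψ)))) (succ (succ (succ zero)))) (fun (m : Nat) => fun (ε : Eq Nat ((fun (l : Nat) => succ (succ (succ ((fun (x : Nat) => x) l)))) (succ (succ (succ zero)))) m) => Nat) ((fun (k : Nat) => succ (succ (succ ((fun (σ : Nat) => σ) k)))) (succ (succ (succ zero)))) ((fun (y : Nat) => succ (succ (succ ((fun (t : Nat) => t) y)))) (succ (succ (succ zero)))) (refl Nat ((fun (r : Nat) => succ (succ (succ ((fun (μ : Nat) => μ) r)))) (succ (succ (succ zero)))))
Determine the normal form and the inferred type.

reduced normal form:
  succ (succ (succ (succ (succ (succ zero)))))
the term's type:
  Nat


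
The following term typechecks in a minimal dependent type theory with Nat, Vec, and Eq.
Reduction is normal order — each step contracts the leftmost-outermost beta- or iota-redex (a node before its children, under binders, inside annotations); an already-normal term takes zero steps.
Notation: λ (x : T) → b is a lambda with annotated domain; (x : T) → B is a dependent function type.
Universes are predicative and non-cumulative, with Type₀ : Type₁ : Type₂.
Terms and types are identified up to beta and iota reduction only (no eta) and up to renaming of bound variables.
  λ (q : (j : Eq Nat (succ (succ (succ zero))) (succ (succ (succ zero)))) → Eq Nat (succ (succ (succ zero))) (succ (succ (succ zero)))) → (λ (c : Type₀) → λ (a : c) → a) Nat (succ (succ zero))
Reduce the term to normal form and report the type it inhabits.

normal form:
  λ (q : (j : Eq Nat (succ (succ (succ zero))) (succ (succ (succ zero)))) → Eq Nat (succ (succ (succ zero))) (succ (succ (succ zero)))) → succ (succ zero)
type:
  (q : (j : Eq Nat (succ (succ (succ zero))) (succ (succ (succ zero)))) → Eq Nat (succ (succ (succ zero))) (succ (succ (succ zero)))) → Nat


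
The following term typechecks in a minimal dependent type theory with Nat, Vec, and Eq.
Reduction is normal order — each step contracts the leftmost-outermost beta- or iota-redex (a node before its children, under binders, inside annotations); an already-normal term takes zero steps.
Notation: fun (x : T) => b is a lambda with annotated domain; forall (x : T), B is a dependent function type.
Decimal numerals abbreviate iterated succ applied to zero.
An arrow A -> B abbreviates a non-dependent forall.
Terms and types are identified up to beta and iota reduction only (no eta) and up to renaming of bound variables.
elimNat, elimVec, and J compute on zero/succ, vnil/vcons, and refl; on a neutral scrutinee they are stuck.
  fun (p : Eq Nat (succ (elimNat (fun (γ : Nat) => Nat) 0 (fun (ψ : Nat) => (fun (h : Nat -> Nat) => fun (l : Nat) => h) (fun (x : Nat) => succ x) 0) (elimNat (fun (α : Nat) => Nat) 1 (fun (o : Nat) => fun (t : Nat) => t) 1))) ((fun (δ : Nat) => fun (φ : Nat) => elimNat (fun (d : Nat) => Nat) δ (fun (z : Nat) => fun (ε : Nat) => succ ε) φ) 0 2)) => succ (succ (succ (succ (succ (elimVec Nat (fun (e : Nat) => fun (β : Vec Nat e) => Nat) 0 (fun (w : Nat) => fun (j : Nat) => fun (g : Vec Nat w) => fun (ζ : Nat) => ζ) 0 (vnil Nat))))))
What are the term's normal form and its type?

reduced normal form:
  fun (p : Eq Nat 2 2) => 5
the term's type:
  Eq Nat 2 2 -> Nat


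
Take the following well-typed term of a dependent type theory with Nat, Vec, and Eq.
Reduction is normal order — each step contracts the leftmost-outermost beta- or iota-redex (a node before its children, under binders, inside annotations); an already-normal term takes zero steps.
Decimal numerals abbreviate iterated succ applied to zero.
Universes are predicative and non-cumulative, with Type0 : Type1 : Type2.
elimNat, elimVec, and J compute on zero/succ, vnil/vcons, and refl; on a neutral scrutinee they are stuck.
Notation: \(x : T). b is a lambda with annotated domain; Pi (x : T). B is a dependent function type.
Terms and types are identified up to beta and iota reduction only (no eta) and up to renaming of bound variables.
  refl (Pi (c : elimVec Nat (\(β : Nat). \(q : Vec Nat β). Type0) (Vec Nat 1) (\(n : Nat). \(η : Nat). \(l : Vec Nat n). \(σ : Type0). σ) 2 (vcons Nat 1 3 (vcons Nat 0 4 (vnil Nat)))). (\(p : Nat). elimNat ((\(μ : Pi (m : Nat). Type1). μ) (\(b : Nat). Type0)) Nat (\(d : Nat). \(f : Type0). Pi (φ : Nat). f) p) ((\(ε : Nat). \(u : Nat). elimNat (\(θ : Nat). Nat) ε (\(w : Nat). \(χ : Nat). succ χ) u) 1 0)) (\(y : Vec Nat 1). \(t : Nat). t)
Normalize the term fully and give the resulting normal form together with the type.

normal form:
  refl (Pi (c : Vec Nat 1). Pi (β : Nat). Nat) (\(q : Vec Nat 1). \(n : Nat). n)
the term's type:
  Eq (Pi (c : Vec Nat 1). Pi (β : Nat). Nat) (\(q : Vec Nat 1). \(n : Nat). n) (\(η : Vec Nat 1). \(l : Nat). l)
observation: the first redex contracted is an elimVec iota-redex; the normal form is reached in 20 normal-order steps.


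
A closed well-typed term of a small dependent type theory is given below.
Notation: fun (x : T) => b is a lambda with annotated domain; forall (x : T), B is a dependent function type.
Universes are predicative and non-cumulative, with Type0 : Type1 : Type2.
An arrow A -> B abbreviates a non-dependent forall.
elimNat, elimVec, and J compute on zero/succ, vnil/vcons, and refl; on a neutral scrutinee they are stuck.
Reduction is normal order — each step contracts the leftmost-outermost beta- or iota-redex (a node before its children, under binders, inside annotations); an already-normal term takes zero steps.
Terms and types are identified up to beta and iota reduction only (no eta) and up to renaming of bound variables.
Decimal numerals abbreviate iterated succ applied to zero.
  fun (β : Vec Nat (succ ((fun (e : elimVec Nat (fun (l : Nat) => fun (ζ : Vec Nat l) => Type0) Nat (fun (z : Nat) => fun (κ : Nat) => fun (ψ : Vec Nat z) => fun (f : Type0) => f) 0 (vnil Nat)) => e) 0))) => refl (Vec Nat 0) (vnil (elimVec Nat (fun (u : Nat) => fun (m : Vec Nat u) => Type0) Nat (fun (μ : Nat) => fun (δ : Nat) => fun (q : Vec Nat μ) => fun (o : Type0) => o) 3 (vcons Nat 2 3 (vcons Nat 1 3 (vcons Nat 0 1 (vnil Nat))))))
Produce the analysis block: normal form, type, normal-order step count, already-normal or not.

resulting normal form:
  fun (β : Vec Nat 1) => refl (Vec Nat 0) (vnil Nat)
inferred type:
  Vec Nat 1 -> Eq (Vec Nat 0) (vnil Nat) (vnil Nat)
normal-order step count: 17
started in normal form: no
first contracted redex: a beta-redex


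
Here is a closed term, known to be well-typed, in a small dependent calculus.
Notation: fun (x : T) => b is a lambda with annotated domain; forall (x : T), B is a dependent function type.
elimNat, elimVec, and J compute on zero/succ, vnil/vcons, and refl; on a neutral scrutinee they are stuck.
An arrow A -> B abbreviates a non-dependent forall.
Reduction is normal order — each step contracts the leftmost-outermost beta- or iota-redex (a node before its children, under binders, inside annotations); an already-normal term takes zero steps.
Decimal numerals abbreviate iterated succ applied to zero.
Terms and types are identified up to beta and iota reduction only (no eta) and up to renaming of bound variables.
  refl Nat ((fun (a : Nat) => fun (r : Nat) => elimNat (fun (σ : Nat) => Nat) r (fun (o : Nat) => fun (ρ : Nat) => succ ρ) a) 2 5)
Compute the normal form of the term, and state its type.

normal form:
  refl Nat 7
the term's type:
  Eq Nat 7 7


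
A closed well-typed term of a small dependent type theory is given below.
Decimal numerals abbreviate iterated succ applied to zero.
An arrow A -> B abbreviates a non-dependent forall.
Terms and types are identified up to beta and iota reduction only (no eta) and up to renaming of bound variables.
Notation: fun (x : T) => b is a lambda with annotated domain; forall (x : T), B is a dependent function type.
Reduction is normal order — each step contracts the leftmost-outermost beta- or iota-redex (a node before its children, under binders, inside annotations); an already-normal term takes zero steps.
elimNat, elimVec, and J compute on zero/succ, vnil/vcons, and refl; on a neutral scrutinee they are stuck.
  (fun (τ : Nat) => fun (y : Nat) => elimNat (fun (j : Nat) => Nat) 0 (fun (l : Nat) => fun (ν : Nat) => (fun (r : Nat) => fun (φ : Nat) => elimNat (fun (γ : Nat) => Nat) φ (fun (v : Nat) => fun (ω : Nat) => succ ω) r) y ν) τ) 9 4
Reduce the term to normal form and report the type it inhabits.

normal form:
  36
inferred type:
  Nat
observation: the leftmost-outermost redex is a beta-redex, and normalization takes 165 steps.


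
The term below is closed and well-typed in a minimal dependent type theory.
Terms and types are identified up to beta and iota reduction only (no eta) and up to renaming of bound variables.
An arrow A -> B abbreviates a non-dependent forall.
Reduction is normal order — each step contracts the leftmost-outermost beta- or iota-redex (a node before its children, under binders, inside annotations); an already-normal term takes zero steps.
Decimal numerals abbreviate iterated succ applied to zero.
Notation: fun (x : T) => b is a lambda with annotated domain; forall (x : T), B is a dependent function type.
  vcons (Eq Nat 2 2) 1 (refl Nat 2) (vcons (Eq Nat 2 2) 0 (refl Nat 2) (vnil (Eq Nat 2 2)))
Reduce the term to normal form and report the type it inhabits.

reduced normal form:
  vcons (Eq Nat 2 2) 1 (refl Nat 2) (vcons (Eq Nat 2 2) 0 (refl Nat 2) (vnil (Eq Nat 2 2)))
type:
  Vec (Eq Nat 2 2) 2
observation: no redex remains anywhere in the term; it is its own normal form.


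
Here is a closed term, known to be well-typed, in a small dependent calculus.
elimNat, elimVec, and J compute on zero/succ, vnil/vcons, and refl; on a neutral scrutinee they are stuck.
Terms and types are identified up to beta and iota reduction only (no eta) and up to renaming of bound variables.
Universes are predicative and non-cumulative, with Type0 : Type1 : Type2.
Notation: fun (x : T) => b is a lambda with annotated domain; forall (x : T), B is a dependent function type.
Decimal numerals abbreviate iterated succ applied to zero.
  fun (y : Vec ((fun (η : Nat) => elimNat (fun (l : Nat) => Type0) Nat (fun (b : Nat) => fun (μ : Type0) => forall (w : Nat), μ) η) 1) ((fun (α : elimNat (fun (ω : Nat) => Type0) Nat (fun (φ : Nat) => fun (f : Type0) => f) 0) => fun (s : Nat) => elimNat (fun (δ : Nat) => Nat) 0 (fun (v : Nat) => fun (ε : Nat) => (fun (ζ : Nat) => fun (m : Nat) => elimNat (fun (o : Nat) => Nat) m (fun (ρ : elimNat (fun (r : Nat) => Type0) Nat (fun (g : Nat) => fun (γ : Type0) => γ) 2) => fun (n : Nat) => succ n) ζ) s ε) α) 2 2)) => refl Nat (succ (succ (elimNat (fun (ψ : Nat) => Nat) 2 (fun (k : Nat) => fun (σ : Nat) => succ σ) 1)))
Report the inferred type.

the term's type:
  forall (y : Vec (forall (η : Nat), Nat) 4), Eq Nat 5 5


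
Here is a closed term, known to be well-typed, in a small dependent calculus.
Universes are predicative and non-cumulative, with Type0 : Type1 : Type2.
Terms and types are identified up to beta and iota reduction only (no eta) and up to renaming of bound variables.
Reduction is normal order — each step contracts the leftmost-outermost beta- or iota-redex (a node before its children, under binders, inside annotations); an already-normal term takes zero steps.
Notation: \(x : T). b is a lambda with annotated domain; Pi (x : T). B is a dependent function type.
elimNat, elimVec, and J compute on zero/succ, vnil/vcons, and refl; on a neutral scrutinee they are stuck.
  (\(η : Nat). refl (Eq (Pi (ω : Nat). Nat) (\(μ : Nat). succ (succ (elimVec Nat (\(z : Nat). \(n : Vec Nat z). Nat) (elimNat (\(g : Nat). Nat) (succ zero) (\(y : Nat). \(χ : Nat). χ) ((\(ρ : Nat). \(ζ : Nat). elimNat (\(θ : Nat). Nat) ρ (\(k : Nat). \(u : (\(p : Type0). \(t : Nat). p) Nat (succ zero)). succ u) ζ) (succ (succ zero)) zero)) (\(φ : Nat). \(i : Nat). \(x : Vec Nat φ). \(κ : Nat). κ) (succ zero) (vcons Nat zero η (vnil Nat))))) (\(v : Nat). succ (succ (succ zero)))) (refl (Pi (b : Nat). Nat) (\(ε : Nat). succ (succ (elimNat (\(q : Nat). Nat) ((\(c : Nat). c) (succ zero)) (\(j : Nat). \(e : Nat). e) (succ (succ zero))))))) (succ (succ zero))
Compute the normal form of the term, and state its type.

resulting normal form:
  refl (Eq (Pi (η : Nat). Nat) (\(ω : Nat). succ (succ (succ zero))) (\(μ : Nat). succ (succ (succ zero)))) (refl (Pi (z : Nat). Nat) (\(n : Nat). succ (succ (succ zero))))
type:
  Eq (Eq (Pi (η : Nat). Nat) (\(ω : Nat). succ (succ (succ zero))) (\(μ : Nat). succ (succ (succ zero)))) (refl (Pi (z : Nat). Nat) (\(n : Nat). succ (succ (succ zero)))) (refl (Pi (g : Nat). Nat) (\(y : Nat). succ (succ (succ zero))))
observation: the term reaches its normal form after 25 normal-order steps.


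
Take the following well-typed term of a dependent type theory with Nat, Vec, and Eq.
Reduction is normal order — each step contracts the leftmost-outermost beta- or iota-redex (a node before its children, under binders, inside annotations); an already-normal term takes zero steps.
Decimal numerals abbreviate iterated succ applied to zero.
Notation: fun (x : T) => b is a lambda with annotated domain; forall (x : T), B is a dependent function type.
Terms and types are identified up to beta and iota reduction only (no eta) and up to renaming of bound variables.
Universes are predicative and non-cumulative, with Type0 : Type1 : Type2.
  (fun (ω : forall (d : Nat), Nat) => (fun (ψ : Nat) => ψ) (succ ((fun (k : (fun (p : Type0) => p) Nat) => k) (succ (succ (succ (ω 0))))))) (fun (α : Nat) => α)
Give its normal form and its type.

normal form:
  4
inferred type:
  Nat


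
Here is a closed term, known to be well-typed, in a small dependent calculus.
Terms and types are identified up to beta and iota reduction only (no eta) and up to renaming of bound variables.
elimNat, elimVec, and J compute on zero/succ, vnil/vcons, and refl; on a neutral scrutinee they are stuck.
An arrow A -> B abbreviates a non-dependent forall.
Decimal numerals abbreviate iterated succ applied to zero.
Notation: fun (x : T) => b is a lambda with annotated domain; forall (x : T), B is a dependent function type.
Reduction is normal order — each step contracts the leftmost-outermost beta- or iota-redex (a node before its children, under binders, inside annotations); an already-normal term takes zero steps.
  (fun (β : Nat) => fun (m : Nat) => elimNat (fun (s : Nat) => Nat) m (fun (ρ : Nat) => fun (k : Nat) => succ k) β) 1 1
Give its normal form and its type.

reduced normal form:
  2
the term's type:
  Nat
observation: 6 normal-order steps separate the term from its normal form.


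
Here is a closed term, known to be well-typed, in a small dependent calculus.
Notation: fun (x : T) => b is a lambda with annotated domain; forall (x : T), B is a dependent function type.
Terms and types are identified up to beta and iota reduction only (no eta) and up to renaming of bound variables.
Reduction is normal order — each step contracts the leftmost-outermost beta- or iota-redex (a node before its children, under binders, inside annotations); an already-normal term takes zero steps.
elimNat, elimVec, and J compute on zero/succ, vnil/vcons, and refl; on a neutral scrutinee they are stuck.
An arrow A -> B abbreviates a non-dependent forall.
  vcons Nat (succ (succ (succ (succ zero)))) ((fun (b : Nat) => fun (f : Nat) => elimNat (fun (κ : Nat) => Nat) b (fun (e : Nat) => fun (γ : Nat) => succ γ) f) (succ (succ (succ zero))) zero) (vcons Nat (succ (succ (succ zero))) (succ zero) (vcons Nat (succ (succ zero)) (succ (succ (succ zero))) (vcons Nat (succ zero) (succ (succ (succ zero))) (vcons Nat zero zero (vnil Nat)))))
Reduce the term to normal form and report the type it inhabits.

reduced normal form:
  vcons Nat (succ (succ (succ (succ zero)))) (succ (succ (succ zero))) (vcons Nat (succ (succ (succ zero))) (succ zero) (vcons Nat (succ (succ zero)) (succ (succ (succ zero))) (vcons Nat (succ zero) (succ (succ (succ zero))) (vcons Nat zero zero (vnil Nat)))))
inferred type:
  Vec Nat (succ (succ (succ (succ (succ zero)))))
observation: contracting a beta-redex first, the term normalizes in 3 steps.


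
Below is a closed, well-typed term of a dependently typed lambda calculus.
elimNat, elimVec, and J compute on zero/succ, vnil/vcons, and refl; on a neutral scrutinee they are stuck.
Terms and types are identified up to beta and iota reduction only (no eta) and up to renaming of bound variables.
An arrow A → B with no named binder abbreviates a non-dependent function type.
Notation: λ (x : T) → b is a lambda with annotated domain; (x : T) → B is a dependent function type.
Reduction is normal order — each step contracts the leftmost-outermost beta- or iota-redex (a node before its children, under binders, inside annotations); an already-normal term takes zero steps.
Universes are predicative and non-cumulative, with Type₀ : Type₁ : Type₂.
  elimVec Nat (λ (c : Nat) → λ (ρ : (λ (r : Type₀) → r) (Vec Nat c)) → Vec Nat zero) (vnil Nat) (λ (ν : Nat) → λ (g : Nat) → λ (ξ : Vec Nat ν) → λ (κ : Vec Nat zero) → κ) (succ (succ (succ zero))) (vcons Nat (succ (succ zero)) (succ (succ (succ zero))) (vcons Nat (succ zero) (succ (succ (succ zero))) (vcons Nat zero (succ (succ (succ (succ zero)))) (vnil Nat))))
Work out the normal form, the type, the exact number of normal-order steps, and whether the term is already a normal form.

reduced normal form:
  vnil Nat
inferred type:
  Vec Nat zero
steps to reach normal form (normal order): 16
started in normal form: no
first redex: an elimVec iota-redex


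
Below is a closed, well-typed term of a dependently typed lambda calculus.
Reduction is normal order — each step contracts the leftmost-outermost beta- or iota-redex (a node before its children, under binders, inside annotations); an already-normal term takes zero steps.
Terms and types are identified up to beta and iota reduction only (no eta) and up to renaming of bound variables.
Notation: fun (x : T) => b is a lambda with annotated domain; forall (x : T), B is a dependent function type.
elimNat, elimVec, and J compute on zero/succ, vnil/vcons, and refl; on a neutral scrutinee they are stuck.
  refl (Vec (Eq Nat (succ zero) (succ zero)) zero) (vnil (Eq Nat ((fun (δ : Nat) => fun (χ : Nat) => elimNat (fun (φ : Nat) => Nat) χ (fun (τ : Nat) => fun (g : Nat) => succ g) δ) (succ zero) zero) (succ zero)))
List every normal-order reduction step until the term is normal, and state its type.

normal-order reduction:
  refl (Vec (Eq Nat (succ zero) (succ zero)) zero) (vnil (Eq Nat ((fun (δ : Nat) => fun (χ : Nat) => elimNat (fun (φ : Nat) => Nat) χ (fun (τ : Nat) => fun (g : Nat) => succ g) δ) (succ zero) zero) (succ zero)))
  ~> refl (Vec (Eq Nat (succ zero) (succ zero)) zero) (vnil (Eq Nat ((fun (δ : Nat) => elimNat (fun (χ : Nat) => Nat) δ (fun (φ : Nat) => fun (τ : Nat) => succ τ) (succ zero)) zero) (succ zero)))
  ~> refl (Vec (Eq Nat (succ zero) (succ zero)) zero) (vnil (Eq Nat (elimNat (fun (δ : Nat) => Nat) zero (fun (χ : Nat) => fun (φ : Nat) => succ φ) (succ zero)) (succ zero)))
  ~> refl (Vec (Eq Nat (succ zero) (succ zero)) zero) (vnil (Eq Nat ((fun (δ : Nat) => fun (χ : Nat) => succ χ) zero (elimNat (fun (φ : Nat) => Nat) zero (fun (τ : Nat) => fun (g : Nat) => succ g) zero)) (succ zero)))
  ~> refl (Vec (Eq Nat (succ zero) (succ zero)) zero) (vnil (Eq Nat ((fun (δ : Nat) => succ δ) (elimNat (fun (χ : Nat) => Nat) zero (fun (φ : Nat) => fun (τ : Nat) => succ τ) zero)) (succ zero)))
  ~> refl (Vec (Eq Nat (succ zero) (succ zero)) zero) (vnil (Eq Nat (succ (elimNat (fun (δ : Nat) => Nat) zero (fun (χ : Nat) => fun (φ : Nat) => succ φ) zero)) (succ zero)))
  ~> refl (Vec (Eq Nat (succ zero) (succ zero)) zero) (vnil (Eq Nat (succ zero) (succ zero)))
type:
  Eq (Vec (Eq Nat (succ zero) (succ zero)) zero) (vnil (Eq Nat (succ zero) (succ zero))) (vnil (Eq Nat (succ zero) (succ zero)))


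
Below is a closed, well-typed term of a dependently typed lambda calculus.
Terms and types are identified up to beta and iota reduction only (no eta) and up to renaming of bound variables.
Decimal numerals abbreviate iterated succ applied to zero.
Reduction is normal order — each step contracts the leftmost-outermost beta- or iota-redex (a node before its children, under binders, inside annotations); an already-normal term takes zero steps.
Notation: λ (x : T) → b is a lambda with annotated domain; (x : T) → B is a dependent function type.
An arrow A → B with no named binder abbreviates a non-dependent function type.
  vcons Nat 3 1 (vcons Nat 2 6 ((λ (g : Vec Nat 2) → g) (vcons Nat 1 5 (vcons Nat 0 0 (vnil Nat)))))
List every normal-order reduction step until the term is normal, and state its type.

reduction (normal order):
  vcons Nat 3 1 (vcons Nat 2 6 ((λ (g : Vec Nat 2) → g) (vcons Nat 1 5 (vcons Nat 0 0 (vnil Nat)))))
  ~> vcons Nat 3 1 (vcons Nat 2 6 (vcons Nat 1 5 (vcons Nat 0 0 (vnil Nat))))
type:
  Vec Nat 4


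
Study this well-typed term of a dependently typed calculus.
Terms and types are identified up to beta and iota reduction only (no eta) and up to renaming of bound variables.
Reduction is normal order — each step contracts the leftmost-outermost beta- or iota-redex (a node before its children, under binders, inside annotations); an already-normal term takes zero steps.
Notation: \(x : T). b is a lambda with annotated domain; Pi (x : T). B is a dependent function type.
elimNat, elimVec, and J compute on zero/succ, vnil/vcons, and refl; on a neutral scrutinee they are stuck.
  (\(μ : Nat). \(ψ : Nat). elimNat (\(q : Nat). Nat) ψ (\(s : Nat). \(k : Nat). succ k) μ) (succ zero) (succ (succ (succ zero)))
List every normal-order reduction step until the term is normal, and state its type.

normal-order reduction:
  (\(μ : Nat). \(ψ : Nat). elimNat (\(q : Nat). Nat) ψ (\(s : Nat). \(k : Nat). succ k) μ) (succ zero) (succ (succ (succ zero)))
  ~> (\(μ : Nat). elimNat (\(ψ : Nat). Nat) μ (\(q : Nat). \(s : Nat). succ s) (succ zero)) (succ (succ (succ zero)))
  ~> elimNat (\(μ : Nat). Nat) (succ (succ (succ zero))) (\(ψ : Nat). \(q : Nat). succ q) (succ zero)
  ~> (\(μ : Nat). \(ψ : Nat). succ ψ) zero (elimNat (\(q : Nat). Nat) (succ (succ (succ zero))) (\(s : Nat). \(k : Nat). succ k) zero)
  ~> (\(μ : Nat). succ μ) (elimNat (\(ψ : Nat). Nat) (succ (succ (succ zero))) (\(q : Nat). \(s : Nat). succ s) zero)
  ~> succ (elimNat (\(μ : Nat). Nat) (succ (succ (succ zero))) (\(ψ : Nat). \(q : Nat). succ q) zero)
  ~> succ (succ (succ (succ zero)))
inferred type:
  Nat


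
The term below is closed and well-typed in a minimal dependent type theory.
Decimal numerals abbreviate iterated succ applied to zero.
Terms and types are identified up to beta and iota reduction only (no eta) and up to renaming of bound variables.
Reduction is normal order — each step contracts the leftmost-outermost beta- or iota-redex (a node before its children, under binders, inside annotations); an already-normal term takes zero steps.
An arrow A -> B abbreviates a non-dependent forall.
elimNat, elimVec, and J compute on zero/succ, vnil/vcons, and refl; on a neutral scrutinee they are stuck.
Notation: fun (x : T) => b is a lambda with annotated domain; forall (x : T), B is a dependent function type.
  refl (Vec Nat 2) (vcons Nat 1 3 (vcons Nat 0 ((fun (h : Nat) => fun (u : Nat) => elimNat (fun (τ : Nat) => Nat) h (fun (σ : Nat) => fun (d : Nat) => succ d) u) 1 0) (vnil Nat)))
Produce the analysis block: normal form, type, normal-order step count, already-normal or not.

resulting normal form:
  refl (Vec Nat 2) (vcons Nat 1 3 (vcons Nat 0 1 (vnil Nat)))
inferred type:
  Eq (Vec Nat 2) (vcons Nat 1 3 (vcons Nat 0 1 (vnil Nat))) (vcons Nat 1 3 (vcons Nat 0 1 (vnil Nat)))
normal-order step count: 3
started in normal form: no
first redex: a beta-redex


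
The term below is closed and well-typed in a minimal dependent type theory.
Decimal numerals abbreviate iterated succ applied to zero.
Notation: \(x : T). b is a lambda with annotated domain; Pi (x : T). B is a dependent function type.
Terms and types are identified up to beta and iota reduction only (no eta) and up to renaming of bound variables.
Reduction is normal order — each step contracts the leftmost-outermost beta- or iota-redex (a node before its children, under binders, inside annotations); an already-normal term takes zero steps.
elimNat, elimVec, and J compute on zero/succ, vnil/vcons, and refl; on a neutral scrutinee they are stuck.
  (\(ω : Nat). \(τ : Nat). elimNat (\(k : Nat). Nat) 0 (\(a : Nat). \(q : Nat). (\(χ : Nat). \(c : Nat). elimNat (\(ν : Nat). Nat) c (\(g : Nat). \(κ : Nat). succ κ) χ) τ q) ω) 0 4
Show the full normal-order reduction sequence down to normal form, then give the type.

normal-order reduction sequence:
  (\(ω : Nat). \(τ : Nat). elimNat (\(k : Nat). Nat) 0 (\(a : Nat). \(q : Nat). (\(χ : Nat). \(c : Nat). elimNat (\(ν : Nat). Nat) c (\(g : Nat). \(κ : Nat). succ κ) χ) τ q) ω) 0 4
  ~> (\(ω : Nat). elimNat (\(τ : Nat). Nat) 0 (\(k : Nat). \(a : Nat). (\(q : Nat). \(χ : Nat). elimNat (\(c : Nat). Nat) χ (\(ν : Nat). \(g : Nat). succ g) q) ω a) 0) 4
  ~> elimNat (\(ω : Nat). Nat) 0 (\(τ : Nat). \(k : Nat). (\(a : Nat). \(q : Nat). elimNat (\(χ : Nat). Nat) q (\(c : Nat). \(ν : Nat). succ ν) a) 4 k) 0
  ~> 0
type:
  Nat


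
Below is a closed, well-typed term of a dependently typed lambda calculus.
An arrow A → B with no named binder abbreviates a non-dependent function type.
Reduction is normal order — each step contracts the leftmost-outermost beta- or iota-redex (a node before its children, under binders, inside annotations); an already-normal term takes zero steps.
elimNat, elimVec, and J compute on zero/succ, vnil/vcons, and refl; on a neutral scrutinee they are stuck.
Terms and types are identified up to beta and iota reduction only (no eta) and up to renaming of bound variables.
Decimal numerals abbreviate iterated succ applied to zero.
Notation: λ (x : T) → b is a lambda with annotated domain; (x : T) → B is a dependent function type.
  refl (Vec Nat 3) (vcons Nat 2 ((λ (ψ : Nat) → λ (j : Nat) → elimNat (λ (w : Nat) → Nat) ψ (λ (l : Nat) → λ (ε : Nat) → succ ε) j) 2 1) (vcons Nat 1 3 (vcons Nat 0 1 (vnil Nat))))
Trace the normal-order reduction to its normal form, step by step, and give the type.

normal-order reduction:
  refl (Vec Nat 3) (vcons Nat 2 ((λ (ψ : Nat) → λ (j : Nat) → elimNat (λ (w : Nat) → Nat) ψ (λ (l : Nat) → λ (ε : Nat) → succ ε) j) 2 1) (vcons Nat 1 3 (vcons Nat 0 1 (vnil Nat))))
  ~> refl (Vec Nat 3) (vcons Nat 2 ((λ (ψ : Nat) → elimNat (λ (j : Nat) → Nat) 2 (λ (w : Nat) → λ (l : Nat) → succ l) ψ) 1) (vcons Nat 1 3 (vcons Nat 0 1 (vnil Nat))))
  ~> refl (Vec Nat 3) (vcons Nat 2 (elimNat (λ (ψ : Nat) → Nat) 2 (λ (j : Nat) → λ (w : Nat) → succ w) 1) (vcons Nat 1 3 (vcons Nat 0 1 (vnil Nat))))
  ~> refl (Vec Nat 3) (vcons Nat 2 ((λ (ψ : Nat) → λ (j : Nat) → succ j) 0 (elimNat (λ (w : Nat) → Nat) 2 (λ (l : Nat) → λ (ε : Nat) → succ ε) 0)) (vcons Nat 1 3 (vcons Nat 0 1 (vnil Nat))))
  ~> refl (Vec Nat 3) (vcons Nat 2 ((λ (ψ : Nat) → succ ψ) (elimNat (λ (j : Nat) → Nat) 2 (λ (w : Nat) → λ (l : Nat) → succ l) 0)) (vcons Nat 1 3 (vcons Nat 0 1 (vnil Nat))))
  ~> refl (Vec Nat 3) (vcons Nat 2 (succ (elimNat (λ (ψ : Nat) → Nat) 2 (λ (j : Nat) → λ (w : Nat) → succ w) 0)) (vcons Nat 1 3 (vcons Nat 0 1 (vnil Nat))))
  ~> refl (Vec Nat 3) (vcons Nat 2 3 (vcons Nat 1 3 (vcons Nat 0 1 (vnil Nat))))
inferred type:
  Eq (Vec Nat 3) (vcons Nat 2 3 (vcons Nat 1 3 (vcons Nat 0 1 (vnil Nat)))) (vcons Nat 2 3 (vcons Nat 1 3 (vcons Nat 0 1 (vnil Nat))))


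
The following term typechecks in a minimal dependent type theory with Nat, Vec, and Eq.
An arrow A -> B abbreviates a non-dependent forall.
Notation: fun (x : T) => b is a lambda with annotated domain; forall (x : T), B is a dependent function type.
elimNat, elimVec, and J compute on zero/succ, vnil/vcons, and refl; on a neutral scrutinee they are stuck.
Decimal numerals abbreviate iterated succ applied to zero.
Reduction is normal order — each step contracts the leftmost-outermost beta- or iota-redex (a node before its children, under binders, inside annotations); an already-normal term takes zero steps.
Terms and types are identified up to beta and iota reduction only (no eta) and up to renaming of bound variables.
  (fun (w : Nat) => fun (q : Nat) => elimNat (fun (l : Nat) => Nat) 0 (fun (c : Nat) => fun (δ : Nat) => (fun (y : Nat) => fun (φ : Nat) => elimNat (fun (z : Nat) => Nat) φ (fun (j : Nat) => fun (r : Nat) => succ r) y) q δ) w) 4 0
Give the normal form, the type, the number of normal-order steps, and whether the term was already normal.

reduced normal form:
  0
the term's type:
  Nat
reduction steps (normal order): 27
term was already normal: no
first redex: a beta-redex


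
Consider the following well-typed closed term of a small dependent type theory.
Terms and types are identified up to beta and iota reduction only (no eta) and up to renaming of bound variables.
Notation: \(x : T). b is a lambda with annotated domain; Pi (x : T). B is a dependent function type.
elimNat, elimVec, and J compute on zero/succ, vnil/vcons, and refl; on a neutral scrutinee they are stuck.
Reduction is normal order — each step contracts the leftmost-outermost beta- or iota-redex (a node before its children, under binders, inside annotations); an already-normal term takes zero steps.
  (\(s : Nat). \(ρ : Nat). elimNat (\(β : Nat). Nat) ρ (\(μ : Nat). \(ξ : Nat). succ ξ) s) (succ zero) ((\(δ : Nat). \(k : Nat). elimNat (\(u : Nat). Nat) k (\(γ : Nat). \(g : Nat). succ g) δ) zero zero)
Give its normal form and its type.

reduced normal form:
  succ zero
type:
  Nat
observation: the leftmost-outermost redex is a beta-redex, and normalization takes 9 steps.


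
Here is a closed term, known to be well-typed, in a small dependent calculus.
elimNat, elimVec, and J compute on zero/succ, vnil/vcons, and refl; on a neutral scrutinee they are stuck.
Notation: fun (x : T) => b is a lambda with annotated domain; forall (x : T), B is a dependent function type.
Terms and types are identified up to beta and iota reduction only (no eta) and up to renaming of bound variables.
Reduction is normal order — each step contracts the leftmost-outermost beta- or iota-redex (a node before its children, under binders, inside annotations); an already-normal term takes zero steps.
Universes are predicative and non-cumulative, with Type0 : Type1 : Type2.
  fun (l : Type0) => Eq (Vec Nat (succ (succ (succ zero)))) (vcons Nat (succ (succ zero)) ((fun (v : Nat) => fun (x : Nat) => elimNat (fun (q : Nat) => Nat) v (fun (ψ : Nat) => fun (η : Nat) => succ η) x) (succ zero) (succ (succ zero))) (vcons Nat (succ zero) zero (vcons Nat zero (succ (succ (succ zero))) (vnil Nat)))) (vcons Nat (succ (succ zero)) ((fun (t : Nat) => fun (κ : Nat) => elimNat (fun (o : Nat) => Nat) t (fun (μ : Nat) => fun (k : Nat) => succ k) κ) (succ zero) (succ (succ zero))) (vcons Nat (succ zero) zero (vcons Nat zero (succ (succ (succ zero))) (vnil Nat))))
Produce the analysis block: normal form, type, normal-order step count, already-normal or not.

resulting normal form:
  fun (l : Type0) => Eq (Vec Nat (succ (succ (succ zero)))) (vcons Nat (succ (succ zero)) (succ (succ (succ zero))) (vcons Nat (succ zero) zero (vcons Nat zero (succ (succ (succ zero))) (vnil Nat)))) (vcons Nat (succ (succ zero)) (succ (succ (succ zero))) (vcons Nat (succ zero) zero (vcons Nat zero (succ (succ (succ zero))) (vnil Nat))))
inferred type:
  forall (l : Type0), Type0
steps to reach normal form (normal order): 18
term was already normal: no
first contracted redex: a beta-redex


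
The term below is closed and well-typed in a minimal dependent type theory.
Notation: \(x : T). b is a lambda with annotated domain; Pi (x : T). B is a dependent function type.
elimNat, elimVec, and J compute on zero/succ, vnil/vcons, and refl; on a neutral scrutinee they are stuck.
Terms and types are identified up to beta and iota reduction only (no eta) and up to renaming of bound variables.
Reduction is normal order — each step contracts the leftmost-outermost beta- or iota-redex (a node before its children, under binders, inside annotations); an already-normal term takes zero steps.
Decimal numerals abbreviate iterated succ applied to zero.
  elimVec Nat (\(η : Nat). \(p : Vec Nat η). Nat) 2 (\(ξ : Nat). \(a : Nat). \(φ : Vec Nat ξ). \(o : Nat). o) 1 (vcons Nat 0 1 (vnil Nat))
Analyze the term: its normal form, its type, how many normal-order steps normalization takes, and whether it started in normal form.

resulting normal form:
  2
inferred type:
  Nat
normal-order step count: 6
term was already normal: no
first redex: an elimVec iota-redex


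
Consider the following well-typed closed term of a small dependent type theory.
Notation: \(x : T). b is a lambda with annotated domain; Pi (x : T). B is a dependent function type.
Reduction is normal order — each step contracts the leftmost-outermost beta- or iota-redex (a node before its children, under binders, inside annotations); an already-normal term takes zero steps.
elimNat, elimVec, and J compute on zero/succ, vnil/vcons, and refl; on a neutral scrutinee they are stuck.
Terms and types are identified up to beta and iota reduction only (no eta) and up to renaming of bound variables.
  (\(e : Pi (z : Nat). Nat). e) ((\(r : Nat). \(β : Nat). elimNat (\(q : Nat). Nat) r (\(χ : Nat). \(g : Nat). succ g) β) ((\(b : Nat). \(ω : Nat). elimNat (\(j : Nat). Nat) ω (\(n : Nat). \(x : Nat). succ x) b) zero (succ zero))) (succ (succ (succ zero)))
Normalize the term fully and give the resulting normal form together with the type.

normal form:
  succ (succ (succ (succ zero)))
the term's type:
  Nat
observation: the term reaches its normal form after 16 normal-order steps.


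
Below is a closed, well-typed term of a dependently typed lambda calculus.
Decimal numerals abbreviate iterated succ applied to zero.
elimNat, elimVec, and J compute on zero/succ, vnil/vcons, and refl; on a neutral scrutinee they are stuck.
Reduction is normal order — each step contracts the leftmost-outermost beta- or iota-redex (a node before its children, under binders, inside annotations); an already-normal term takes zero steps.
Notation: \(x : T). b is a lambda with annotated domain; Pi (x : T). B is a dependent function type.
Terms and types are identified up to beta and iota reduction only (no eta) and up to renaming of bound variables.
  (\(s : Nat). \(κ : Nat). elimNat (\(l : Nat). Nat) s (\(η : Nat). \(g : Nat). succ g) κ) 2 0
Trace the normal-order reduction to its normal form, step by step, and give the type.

normal-order reduction sequence:
  (\(s : Nat). \(κ : Nat). elimNat (\(l : Nat). Nat) s (\(η : Nat). \(g : Nat). succ g) κ) 2 0
  ~> (\(s : Nat). elimNat (\(κ : Nat). Nat) 2 (\(l : Nat). \(η : Nat). succ η) s) 0
  ~> elimNat (\(s : Nat). Nat) 2 (\(κ : Nat). \(l : Nat). succ l) 0
  ~> 2
inferred type:
  Nat
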